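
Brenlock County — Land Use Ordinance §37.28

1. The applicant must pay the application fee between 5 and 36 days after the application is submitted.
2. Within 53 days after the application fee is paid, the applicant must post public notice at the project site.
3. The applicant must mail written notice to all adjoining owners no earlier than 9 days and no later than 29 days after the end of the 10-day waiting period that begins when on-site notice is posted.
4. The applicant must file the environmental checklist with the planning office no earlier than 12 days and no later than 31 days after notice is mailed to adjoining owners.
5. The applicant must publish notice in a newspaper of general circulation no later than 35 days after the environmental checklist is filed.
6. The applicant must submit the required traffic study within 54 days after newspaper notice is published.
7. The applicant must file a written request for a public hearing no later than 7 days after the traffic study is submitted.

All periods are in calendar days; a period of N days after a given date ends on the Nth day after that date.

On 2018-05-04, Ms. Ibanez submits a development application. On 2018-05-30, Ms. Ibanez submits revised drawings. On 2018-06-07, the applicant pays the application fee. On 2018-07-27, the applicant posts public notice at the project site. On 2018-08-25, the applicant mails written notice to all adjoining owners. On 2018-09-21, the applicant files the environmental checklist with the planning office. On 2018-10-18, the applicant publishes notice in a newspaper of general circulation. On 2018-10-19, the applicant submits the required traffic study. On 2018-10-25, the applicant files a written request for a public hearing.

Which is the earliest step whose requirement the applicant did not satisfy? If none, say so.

(1) the permitted window runs from 2018-05-04 + 5 = 2018-05-09 to 2018-05-04 + 36 = 2018-06-09; 2018-06-07 falls inside that range.
(2) due by 2018-06-07 + 53 days = 2018-07-30; completed 2018-07-27, before the deadline.
(3) the permitted window runs from 2018-08-06 + 9 = 2018-08-15 to 2018-08-06 + 29 = 2018-09-04; done 2018-08-25 — within the window.
(4) the permitted window runs from 2018-08-25 + 12 = 2018-09-06 to 2018-08-25 + 31 = 2018-09-25; 2018-09-21 falls inside that range.
(5) due by 2018-09-21 + 35 days = 2018-10-26; 2018-10-18 is within that limit.
(6) due by 2018-10-18 + 54 days = 2018-12-11; completed 2018-10-19, before the deadline.
(7) due by 2018-10-19 + 7 days = 2018-10-26; completed 2018-10-25, before the deadline.

None — every step was satisfied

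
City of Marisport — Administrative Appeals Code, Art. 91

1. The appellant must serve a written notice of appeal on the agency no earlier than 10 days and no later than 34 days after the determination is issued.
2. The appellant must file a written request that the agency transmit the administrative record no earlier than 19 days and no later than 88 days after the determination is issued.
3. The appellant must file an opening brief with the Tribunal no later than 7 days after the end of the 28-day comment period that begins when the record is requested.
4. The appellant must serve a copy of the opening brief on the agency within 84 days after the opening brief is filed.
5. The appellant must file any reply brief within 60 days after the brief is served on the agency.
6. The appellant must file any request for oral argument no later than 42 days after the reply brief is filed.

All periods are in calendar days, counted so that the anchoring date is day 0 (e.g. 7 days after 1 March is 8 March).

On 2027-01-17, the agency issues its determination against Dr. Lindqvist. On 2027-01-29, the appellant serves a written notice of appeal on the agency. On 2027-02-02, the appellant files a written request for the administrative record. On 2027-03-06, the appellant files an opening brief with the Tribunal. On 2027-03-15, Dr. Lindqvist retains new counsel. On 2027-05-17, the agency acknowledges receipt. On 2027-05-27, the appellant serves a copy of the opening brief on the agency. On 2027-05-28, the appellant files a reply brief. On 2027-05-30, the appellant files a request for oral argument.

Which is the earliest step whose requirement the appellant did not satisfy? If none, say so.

Step 1: the window is 10–34 days after 2027-01-17 (when the determination is issued), so 2027-01-27 through 2027-02-20; done 2027-01-29, which is between those dates.
Step 2: the window is 19–88 days after 2027-01-17 (when the determination is issued), so 2027-02-05 through 2027-04-15; 2027-02-02 is 3 days too early.
That is the first point of non-compliance.

Step 2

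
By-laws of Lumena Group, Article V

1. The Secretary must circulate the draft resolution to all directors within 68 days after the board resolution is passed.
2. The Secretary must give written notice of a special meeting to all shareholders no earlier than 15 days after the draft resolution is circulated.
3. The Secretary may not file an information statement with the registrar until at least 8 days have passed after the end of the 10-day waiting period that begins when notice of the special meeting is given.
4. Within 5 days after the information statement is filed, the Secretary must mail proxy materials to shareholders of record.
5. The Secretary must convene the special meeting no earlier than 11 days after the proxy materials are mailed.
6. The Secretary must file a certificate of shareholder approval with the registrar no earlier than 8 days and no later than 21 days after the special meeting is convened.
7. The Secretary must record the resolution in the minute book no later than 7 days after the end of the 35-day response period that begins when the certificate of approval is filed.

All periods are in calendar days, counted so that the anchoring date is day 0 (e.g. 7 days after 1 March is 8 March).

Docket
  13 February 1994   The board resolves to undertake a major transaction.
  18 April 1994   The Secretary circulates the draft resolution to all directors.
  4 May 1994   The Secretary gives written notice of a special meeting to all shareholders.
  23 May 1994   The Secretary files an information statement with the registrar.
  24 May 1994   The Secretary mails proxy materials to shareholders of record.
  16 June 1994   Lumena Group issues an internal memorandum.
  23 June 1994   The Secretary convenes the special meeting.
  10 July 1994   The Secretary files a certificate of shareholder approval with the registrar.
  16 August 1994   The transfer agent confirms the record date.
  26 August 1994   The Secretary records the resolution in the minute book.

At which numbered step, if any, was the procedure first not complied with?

Step 7

Step 1: 68 days after 13 February 1994 (when the board resolution is passed) is 22 April 1994; 18 April 1994 is within that limit.
Step 2: the earliest permitted date is 15 days after 18 April 1994 (when the draft resolution is circulated), i.e. 3 May 1994; done 4 May 1994 — permitted.
Step 3: the earliest permitted date is 8 days after 14 May 1994 (end of the 10-day waiting period, which began when notice of the special meeting is given on 4 May 1994), i.e. 22 May 1994; done 23 May 1994 — permitted.
Step 4: 5 days after 23 May 1994 (when the information statement is filed) is 28 May 1994; 24 May 1994 is within that limit.
Step 5: the earliest permitted date is 11 days after 24 May 1994 (when the proxy materials are mailed), i.e. 4 June 1994; done 23 June 1994 — permitted.
Step 6: the window is 8–21 days after 23 June 1994 (when the special meeting is convened), so 1 July 1994 through 14 July 1994; done 10 July 1994 — within the window.
Step 7: 7 days after 14 August 1994 (end of the 35-day response period, which began when the certificate of approval is filed on 10 July 1994) is 21 August 1994; done 26 August 1994 — 5 days late.
Later steps need not be reached.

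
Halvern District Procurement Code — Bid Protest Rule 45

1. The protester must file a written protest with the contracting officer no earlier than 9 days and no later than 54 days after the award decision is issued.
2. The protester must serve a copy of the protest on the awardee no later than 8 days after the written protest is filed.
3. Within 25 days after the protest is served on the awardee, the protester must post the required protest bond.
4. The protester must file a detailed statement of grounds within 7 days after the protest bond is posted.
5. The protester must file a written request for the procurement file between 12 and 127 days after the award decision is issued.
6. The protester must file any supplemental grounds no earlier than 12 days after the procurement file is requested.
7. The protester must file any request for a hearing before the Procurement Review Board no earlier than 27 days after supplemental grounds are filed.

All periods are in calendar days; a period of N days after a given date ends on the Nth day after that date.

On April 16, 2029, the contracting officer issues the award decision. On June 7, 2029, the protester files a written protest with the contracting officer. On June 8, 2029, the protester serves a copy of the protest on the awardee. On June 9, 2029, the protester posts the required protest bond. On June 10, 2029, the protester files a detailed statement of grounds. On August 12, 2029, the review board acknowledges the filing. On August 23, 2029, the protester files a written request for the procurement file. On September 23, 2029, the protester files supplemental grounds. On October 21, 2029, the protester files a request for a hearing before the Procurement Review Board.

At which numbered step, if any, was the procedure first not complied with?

Step 5

Step 1 — 9 and 54 days from April 16, 2029 (when the award decision is issued) are April 25, 2029 and June 9, 2029 respectively; done June 7, 2029 — within the window.
Step 2 — counting 8 days from June 7, 2029 (when the written protest is filed) gives a deadline of June 15, 2029; completed June 8, 2029, before the deadline.
Step 3 — counting 25 days from June 8, 2029 (when the protest is served on the awardee) gives a deadline of July 3, 2029; June 9, 2029 is within that limit.
Step 4 — counting 7 days from June 9, 2029 (when the protest bond is posted) gives a deadline of June 16, 2029; June 10, 2029 is within that limit.
Step 5 — 12 and 127 days from April 16, 2029 (when the award decision is issued) are April 28, 2029 and August 21, 2029 respectively; done August 23, 2029 — 2 days after the window closed.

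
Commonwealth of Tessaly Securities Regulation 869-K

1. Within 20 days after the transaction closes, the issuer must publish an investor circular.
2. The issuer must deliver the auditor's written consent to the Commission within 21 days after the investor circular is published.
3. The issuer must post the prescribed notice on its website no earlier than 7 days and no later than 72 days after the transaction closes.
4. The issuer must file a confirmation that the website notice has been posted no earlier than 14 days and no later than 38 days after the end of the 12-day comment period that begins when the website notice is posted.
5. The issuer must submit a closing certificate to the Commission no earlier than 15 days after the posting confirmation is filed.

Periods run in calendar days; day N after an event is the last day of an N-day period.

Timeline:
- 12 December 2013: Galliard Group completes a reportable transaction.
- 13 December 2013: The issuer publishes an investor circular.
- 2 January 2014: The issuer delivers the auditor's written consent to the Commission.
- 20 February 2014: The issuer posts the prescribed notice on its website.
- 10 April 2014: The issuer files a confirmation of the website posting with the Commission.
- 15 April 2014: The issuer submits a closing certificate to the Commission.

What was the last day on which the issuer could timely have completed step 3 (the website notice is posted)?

22 February 2014

Step 3 runs from 12 December 2013, when the transaction closes. The window is 7–72 days after 12 December 2013; it closes on 22 February 2014.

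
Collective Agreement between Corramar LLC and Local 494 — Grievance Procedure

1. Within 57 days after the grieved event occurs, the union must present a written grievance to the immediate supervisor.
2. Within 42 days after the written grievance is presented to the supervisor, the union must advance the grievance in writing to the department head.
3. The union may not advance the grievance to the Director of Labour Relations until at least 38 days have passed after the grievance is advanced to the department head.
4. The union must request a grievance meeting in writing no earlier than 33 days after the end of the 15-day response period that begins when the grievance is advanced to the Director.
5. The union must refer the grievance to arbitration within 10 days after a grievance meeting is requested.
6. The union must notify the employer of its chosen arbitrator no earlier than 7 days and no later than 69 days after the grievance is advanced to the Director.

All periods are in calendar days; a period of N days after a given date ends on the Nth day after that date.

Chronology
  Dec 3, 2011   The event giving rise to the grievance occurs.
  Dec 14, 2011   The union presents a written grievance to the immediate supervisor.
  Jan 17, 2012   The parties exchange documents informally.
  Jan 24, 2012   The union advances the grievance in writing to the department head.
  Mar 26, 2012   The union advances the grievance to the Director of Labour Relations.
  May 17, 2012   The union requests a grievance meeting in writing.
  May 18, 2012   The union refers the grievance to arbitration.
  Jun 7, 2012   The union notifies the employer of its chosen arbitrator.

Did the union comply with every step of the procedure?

Step 1: 57 days after Dec 3, 2011 (when the grieved event occurs) is Jan 29, 2012; completed Dec 14, 2011, before the deadline.
Step 2: 42 days after Dec 14, 2011 (when the written grievance is presented to the supervisor) is Jan 25, 2012; Jan 24, 2012 is within that limit.
Step 3: the earliest permitted date is 38 days after Jan 24, 2012 (when the grievance is advanced to the department head), i.e. Mar 2, 2012; Mar 26, 2012 is on or after that date.
Step 4: the earliest permitted date is 33 days after Apr 10, 2012 (end of the 15-day response period, which began when the grievance is advanced to the Director on Mar 26, 2012), i.e. May 13, 2012; done May 17, 2012 — permitted.
Step 5: 10 days after May 17, 2012 (when a grievance meeting is requested) is May 27, 2012; completed May 18, 2012, before the deadline.
Step 6: the window is 7–69 days after Mar 26, 2012 (when the grievance is advanced to the Director), so Apr 2, 2012 through Jun 3, 2012; done Jun 7, 2012 — 4 days after the window closed.
That is the first point of non-compliance.

No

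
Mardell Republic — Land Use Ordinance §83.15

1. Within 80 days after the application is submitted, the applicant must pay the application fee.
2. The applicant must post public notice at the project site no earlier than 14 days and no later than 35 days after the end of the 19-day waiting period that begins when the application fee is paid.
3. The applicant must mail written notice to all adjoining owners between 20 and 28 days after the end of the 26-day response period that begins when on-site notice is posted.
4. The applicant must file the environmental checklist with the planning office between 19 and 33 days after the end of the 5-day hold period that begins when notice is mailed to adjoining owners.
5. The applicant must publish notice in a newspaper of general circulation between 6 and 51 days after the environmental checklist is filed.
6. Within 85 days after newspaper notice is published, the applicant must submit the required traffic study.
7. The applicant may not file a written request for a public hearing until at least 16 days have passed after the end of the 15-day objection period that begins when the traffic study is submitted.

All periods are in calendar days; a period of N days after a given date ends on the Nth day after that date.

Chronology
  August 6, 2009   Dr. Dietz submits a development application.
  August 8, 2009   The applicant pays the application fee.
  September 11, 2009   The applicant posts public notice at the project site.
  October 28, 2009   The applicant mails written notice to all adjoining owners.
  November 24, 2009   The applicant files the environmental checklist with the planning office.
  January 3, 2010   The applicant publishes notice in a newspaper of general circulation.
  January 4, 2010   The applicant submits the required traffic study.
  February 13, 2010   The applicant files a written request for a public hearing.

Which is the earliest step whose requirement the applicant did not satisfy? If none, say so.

None — every step was satisfied

Step 1 — counting 80 days from August 6, 2009 (when the application is submitted) gives a deadline of October 25, 2009; done August 8, 2009 — timely.
Step 2 — 14 and 35 days from August 27, 2009 (end of the 19-day waiting period, which began when the application fee is paid on August 8, 2009) are September 10, 2009 and October 1, 2009 respectively; September 11, 2009 falls inside that range.
Step 3 — 20 and 28 days from October 7, 2009 (end of the 26-day response period, which began when on-site notice is posted on September 11, 2009) are October 27, 2009 and November 4, 2009 respectively; October 28, 2009 falls inside that range.
Step 4 — 19 and 33 days from November 2, 2009 (end of the 5-day hold period, which began when notice is mailed to adjoining owners on October 28, 2009) are November 21, 2009 and December 5, 2009 respectively; done November 24, 2009, which is between those dates.
Step 5 — 6 and 51 days from November 24, 2009 (when the environmental checklist is filed) are November 30, 2009 and January 14, 2010 respectively; done January 3, 2010, which is between those dates.
Step 6 — counting 85 days from January 3, 2010 (when newspaper notice is published) gives a deadline of March 29, 2010; done January 4, 2010 — timely.
Step 7 — must wait 16 days from January 19, 2010 (end of the 15-day objection period, which began when the traffic study is submitted on January 4, 2010), so not before February 4, 2010; done February 13, 2010 — permitted.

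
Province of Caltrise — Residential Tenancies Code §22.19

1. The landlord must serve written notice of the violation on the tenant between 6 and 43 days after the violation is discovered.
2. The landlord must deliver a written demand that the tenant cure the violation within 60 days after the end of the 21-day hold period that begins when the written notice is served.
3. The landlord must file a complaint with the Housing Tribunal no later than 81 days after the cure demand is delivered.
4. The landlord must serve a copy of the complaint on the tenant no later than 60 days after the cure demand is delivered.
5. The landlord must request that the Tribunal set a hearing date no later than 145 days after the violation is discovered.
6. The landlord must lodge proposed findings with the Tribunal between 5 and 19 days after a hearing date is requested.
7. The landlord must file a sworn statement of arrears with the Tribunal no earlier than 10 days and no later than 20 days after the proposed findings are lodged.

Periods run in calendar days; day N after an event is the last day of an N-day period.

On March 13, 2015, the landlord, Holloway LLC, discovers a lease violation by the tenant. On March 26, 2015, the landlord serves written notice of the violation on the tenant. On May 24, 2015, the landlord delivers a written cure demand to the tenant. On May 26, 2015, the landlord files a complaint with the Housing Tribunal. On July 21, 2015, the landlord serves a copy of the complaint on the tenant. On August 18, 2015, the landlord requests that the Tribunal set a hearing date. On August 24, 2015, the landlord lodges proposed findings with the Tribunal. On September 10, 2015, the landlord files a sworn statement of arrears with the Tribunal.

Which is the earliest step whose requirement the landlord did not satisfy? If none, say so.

Step 1: the window is 6–43 days after March 13, 2015 (when the violation is discovered), so March 19, 2015 through April 25, 2015; done March 26, 2015, which is between those dates.
Step 2: 60 days after April 16, 2015 (end of the 21-day hold period, which began when the written notice is served on March 26, 2015) is June 15, 2015; May 24, 2015 is within that limit.
Step 3: 81 days after May 24, 2015 (when the cure demand is delivered) is August 13, 2015; May 26, 2015 is within that limit.
Step 4: 60 days after May 24, 2015 (when the cure demand is delivered) is July 23, 2015; July 21, 2015 is within that limit.
Step 5: 145 days after March 13, 2015 (when the violation is discovered) is August 5, 2015; not done until August 18, 2015, 13 days after the deadline.

Step 5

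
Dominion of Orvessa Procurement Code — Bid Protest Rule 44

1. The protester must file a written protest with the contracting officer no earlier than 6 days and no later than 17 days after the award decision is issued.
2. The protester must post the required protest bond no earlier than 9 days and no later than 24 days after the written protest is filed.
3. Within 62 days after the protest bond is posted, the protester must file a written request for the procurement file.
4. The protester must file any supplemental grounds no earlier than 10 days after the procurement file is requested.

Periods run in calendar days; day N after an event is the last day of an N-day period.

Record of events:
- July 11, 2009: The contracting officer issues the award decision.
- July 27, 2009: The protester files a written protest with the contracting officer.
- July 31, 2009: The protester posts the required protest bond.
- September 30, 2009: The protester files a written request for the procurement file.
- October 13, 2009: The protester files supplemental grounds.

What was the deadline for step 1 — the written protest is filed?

July 28, 2009

Step 1 runs from July 11, 2009, when the award decision is issued. The window is 6–17 days after July 11, 2009; it closes on July 28, 2009.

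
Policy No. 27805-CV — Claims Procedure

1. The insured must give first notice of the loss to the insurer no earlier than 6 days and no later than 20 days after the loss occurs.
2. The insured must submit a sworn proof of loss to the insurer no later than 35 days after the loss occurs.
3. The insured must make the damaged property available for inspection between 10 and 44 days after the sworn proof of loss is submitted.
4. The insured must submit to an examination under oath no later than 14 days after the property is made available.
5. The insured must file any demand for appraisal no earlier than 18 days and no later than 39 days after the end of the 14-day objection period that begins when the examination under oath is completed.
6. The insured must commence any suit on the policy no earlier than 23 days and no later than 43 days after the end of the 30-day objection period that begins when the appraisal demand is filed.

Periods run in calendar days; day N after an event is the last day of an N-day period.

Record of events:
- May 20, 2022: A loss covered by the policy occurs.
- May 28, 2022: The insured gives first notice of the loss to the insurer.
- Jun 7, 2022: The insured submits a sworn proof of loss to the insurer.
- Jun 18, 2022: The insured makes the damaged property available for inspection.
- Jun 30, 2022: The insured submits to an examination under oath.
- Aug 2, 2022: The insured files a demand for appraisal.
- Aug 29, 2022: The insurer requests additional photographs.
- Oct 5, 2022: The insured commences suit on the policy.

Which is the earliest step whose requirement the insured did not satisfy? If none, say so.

Step 1 — 6 and 20 days from May 20, 2022 (when the loss occurs) are May 26, 2022 and Jun 9, 2022 respectively; May 28, 2022 falls inside that range.
Step 2 — counting 35 days from May 20, 2022 (when the loss occurs) gives a deadline of Jun 24, 2022; done Jun 7, 2022 — timely.
Step 3 — 10 and 44 days from Jun 7, 2022 (when the sworn proof of loss is submitted) are Jun 17, 2022 and Jul 21, 2022 respectively; Jun 18, 2022 falls inside that range.
Step 4 — counting 14 days from Jun 18, 2022 (when the property is made available) gives a deadline of Jul 2, 2022; done Jun 30, 2022 — timely.
Step 5 — 18 and 39 days from Jul 14, 2022 (end of the 14-day objection period, which began when the examination under oath is completed on Jun 30, 2022) are Aug 1, 2022 and Aug 22, 2022 respectively; done Aug 2, 2022 — within the window.
Step 6 — 23 and 43 days from Sep 1, 2022 (end of the 30-day objection period, which began when the appraisal demand is filed on Aug 2, 2022) are Sep 24, 2022 and Oct 14, 2022 respectively; done Oct 5, 2022 — within the window.

None — every step was satisfied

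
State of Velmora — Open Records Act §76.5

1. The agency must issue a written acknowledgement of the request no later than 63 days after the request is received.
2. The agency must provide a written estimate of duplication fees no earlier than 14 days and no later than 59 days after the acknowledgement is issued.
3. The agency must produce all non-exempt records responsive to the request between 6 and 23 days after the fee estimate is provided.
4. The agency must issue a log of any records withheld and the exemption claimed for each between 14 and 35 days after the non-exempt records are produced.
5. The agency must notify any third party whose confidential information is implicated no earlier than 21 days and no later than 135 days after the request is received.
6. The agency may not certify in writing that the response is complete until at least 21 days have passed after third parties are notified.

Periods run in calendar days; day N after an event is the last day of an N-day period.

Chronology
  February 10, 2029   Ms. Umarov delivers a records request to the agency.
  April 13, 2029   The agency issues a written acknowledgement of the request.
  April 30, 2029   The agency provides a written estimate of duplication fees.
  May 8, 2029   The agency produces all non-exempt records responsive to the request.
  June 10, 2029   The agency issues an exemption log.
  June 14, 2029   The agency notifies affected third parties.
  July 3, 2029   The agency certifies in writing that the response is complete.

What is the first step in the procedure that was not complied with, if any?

Step 6

(1) due by February 10, 2029 + 63 days = April 14, 2029; April 13, 2029 is within that limit.
(2) the permitted window runs from April 13, 2029 + 14 = April 27, 2029 to April 13, 2029 + 59 = June 11, 2029; done April 30, 2029, which is between those dates.
(3) the permitted window runs from April 30, 2029 + 6 = May 6, 2029 to April 30, 2029 + 23 = May 23, 2029; done May 8, 2029 — within the window.
(4) the permitted window runs from May 8, 2029 + 14 = May 22, 2029 to May 8, 2029 + 35 = June 12, 2029; done June 10, 2029 — within the window.
(5) the permitted window runs from February 10, 2029 + 21 = March 3, 2029 to February 10, 2029 + 135 = June 25, 2029; done June 14, 2029 — within the window.
(6) permitted from June 14, 2029 + 21 days = July 5, 2029 onward; done July 3, 2029 — 2 days too early.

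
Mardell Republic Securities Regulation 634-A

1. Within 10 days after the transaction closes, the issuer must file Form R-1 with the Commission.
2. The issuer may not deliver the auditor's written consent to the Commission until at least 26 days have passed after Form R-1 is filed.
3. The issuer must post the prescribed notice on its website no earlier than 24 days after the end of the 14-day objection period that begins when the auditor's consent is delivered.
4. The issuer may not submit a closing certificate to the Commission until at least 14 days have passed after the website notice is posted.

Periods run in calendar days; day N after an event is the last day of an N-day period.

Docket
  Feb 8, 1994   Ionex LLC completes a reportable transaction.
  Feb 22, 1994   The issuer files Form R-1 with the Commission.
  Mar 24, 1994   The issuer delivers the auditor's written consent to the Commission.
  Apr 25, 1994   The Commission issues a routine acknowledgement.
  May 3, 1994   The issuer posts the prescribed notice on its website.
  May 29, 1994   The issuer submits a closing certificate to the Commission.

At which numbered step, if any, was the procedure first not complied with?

Step 1: 10 days after Feb 8, 1994 (when the transaction closes) is Feb 18, 1994; done Feb 22, 1994 — 4 days late.

Step 1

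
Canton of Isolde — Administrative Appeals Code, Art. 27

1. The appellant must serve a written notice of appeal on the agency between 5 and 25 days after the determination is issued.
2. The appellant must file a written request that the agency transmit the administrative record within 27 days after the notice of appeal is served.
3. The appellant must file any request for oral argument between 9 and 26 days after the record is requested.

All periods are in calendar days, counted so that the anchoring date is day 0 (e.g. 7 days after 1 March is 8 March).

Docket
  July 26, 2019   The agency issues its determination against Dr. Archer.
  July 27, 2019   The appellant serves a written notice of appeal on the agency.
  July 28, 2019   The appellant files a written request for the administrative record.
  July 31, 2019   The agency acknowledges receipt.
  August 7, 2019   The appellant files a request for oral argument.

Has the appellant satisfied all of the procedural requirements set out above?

Step 1: the window is 5–25 days after July 26, 2019 (when the determination is issued), so July 31, 2019 through August 20, 2019; done July 27, 2019 — 4 days before the window opened.

No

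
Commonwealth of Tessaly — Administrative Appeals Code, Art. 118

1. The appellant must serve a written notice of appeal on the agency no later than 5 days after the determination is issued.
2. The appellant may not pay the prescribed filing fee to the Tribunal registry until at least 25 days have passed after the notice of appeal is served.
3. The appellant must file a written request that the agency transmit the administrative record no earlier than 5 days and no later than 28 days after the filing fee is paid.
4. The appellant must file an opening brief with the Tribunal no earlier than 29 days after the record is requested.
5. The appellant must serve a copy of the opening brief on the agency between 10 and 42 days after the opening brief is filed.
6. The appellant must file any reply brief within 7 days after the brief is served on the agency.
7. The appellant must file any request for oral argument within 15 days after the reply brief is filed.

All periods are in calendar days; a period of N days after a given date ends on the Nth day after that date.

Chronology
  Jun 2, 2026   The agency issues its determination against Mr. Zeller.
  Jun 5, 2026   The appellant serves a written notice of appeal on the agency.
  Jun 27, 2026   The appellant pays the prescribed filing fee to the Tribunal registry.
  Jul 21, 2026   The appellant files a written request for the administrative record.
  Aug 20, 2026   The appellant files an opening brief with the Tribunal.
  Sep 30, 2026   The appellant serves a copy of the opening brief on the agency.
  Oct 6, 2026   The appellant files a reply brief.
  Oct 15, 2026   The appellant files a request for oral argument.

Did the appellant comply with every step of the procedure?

No

Step 1: 5 days after Jun 2, 2026 (when the determination is issued) is Jun 7, 2026; Jun 5, 2026 is within that limit.
Step 2: the earliest permitted date is 25 days after Jun 5, 2026 (when the notice of appeal is served), i.e. Jun 30, 2026; Jun 27, 2026 is 3 days before the earliest permitted date.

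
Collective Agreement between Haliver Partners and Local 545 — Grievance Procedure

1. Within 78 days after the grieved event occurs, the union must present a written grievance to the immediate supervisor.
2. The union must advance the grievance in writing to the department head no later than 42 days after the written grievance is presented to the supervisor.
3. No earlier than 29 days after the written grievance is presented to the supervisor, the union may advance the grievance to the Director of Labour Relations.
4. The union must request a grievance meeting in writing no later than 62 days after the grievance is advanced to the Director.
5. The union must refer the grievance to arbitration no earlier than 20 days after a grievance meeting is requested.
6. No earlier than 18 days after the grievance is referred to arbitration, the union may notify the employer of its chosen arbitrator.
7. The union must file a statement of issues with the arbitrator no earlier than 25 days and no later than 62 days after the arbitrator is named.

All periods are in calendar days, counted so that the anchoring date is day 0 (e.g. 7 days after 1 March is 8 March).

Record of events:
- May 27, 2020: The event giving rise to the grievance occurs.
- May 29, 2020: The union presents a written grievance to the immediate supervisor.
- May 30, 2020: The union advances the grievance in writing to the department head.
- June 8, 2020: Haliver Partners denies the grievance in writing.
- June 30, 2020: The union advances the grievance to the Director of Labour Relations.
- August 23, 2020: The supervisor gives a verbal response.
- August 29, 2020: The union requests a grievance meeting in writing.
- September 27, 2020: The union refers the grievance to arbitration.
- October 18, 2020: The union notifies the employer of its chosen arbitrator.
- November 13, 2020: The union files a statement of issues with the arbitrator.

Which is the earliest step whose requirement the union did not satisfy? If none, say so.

None — every step was satisfied

Step 1 — counting 78 days from May 27, 2020 (when the grieved event occurs) gives a deadline of August 13, 2020; done May 29, 2020 — timely.
Step 2 — counting 42 days from May 29, 2020 (when the written grievance is presented to the supervisor) gives a deadline of July 10, 2020; May 30, 2020 is within that limit.
Step 3 — must wait 29 days from May 29, 2020 (when the written grievance is presented to the supervisor), so not before June 27, 2020; June 30, 2020 is on or after that date.
Step 4 — counting 62 days from June 30, 2020 (when the grievance is advanced to the Director) gives a deadline of August 31, 2020; August 29, 2020 is within that limit.
Step 5 — must wait 20 days from August 29, 2020 (when a grievance meeting is requested), so not before September 18, 2020; September 27, 2020 is on or after that date.
Step 6 — must wait 18 days from September 27, 2020 (when the grievance is referred to arbitration), so not before October 15, 2020; done October 18, 2020, after the minimum wait.
Step 7 — 25 and 62 days from October 18, 2020 (when the arbitrator is named) are November 12, 2020 and December 19, 2020 respectively; done November 13, 2020 — within the window.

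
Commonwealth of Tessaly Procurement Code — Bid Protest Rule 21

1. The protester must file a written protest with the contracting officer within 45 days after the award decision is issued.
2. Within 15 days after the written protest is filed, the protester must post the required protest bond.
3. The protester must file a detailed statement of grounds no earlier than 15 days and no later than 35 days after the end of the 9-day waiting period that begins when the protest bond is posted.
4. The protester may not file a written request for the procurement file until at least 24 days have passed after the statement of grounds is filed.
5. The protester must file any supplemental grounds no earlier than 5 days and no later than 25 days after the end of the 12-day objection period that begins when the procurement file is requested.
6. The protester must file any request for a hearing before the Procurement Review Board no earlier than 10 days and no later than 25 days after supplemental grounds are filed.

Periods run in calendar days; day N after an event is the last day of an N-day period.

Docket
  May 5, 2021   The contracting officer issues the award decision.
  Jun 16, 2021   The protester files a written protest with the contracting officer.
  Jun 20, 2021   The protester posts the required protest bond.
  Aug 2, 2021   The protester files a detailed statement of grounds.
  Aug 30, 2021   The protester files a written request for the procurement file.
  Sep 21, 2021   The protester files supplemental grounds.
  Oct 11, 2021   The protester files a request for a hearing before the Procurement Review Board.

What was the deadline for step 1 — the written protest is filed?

Step 1 runs from May 5, 2021, when the award decision is issued. 45 days after May 5, 2021 is Jun 19, 2021.

Jun 19, 2021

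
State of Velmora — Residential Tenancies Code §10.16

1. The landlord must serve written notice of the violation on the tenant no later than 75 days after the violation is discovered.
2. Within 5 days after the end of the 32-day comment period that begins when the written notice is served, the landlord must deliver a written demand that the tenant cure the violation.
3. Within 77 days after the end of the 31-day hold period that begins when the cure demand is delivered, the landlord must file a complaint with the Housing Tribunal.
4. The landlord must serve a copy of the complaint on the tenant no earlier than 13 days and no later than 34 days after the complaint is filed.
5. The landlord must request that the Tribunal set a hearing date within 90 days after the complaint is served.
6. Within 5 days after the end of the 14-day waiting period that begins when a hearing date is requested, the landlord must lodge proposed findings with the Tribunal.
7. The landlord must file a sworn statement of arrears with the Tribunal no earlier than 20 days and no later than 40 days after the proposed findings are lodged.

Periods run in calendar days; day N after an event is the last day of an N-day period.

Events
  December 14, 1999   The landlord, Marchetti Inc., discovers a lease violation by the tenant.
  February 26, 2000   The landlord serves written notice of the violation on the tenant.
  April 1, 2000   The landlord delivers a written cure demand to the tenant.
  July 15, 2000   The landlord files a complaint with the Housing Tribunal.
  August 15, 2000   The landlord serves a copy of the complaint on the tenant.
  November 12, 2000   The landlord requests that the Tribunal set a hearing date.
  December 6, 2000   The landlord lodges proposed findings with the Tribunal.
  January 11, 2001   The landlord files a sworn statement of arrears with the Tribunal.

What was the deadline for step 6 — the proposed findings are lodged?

December 1, 2000

A hearing date is requested on November 12, 2000; the 14-day waiting period therefore ends November 26, 2000, and step 6 runs from that date. 5 days after November 26, 2000 is December 1, 2000.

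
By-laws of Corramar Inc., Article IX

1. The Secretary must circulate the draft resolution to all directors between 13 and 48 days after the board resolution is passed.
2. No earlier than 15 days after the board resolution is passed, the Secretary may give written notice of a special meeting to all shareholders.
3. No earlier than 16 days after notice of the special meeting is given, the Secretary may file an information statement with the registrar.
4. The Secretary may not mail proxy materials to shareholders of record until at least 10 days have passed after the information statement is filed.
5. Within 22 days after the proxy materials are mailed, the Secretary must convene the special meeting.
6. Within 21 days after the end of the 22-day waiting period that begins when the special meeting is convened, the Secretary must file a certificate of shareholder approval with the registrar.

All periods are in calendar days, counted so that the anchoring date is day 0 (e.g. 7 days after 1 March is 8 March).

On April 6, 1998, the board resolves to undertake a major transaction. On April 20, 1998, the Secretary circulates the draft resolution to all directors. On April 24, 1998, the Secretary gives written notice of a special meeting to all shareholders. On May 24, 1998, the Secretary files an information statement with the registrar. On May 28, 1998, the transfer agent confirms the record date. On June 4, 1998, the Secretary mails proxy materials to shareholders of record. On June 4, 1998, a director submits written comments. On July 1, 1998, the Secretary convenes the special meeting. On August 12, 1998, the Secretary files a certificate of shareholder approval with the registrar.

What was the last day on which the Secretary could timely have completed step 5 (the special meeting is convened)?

Step 5 runs from June 4, 1998, when the proxy materials are mailed. 22 days after June 4, 1998 is June 26, 1998.

June 26, 1998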